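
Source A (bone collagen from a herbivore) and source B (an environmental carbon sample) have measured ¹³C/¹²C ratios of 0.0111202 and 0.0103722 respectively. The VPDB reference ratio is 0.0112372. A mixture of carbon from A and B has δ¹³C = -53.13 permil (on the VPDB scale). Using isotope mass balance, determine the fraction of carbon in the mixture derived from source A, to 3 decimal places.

δ_A = (0.0111202/0.0112372 − 1)×1000 = (0.989588 − 1)×1000 = -10.412 permil
δ_B = (0.0103722/0.0112372 − 1)×1000 = (0.923024 − 1)×1000 = -76.976 permil
f_A = (δ_mix − δ_B)/(δ_A − δ_B) = (-53.13 − (-76.976))/(-10.412 − (-76.976))
f_A = 23.846 / 66.565 = 0.3582

0.358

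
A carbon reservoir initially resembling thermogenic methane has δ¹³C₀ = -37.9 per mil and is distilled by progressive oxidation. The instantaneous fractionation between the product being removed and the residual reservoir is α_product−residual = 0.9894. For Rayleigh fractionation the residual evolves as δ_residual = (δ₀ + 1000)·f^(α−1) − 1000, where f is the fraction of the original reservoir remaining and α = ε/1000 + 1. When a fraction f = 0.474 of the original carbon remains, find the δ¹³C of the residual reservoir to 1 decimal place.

Rayleigh residual: δ_res = (δ₀ + 1000)·f^(α−1) − 1000
α − 1 = -0.01060
f^(α−1) = 0.474^(-0.01060) = 1.007945
δ_res = (-37.9 + 1000) × 1.007945 − 1000 = 969.744 − 1000 = -30.26 per mil

-30.3 per mil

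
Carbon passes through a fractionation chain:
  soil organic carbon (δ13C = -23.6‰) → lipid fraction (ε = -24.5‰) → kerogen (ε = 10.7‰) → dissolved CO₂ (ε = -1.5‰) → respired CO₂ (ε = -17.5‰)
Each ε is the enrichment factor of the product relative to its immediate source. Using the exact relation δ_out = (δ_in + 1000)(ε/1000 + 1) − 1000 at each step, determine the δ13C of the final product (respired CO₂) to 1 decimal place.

-55.6‰

step 1: δ = (-23.60 + 1000)·(-24.5/1000 + 1) − 1000 = -47.52‰
step 2: δ = (-47.52 + 1000)·(10.7/1000 + 1) − 1000 = -37.33‰
step 3: δ = (-37.33 + 1000)·(-1.5/1000 + 1) − 1000 = -38.77‰
step 4: δ = (-38.77 + 1000)·(-17.5/1000 + 1) − 1000 = -55.60‰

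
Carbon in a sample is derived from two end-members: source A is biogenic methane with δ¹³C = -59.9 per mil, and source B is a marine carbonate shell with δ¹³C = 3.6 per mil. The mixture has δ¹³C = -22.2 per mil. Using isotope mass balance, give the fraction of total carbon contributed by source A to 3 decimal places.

δ_mix = f_A·δ_A + (1 − f_A)·δ_B  ⇒  f_A = (δ_mix − δ_B)/(δ_A − δ_B)
f_A = (-22.2 − (3.6)) / (-59.9 − (3.6))
f_A = -25.8 / -63.5 = 0.4063

0.406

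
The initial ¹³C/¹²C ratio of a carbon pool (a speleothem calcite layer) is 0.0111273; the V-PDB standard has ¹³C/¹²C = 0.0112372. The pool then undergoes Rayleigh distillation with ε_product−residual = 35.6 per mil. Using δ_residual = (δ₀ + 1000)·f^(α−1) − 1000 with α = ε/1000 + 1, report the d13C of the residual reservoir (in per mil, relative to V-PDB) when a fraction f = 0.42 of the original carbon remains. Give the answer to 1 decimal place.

-39.9 per mil

δ₀ = (0.0111273/0.0112372 − 1)×1000 = (0.990220 − 1)×1000 = -9.780 per mil
α − 1 = ε/1000 = 0.0356
f^(α−1) = 0.42^(0.0356) = 0.969589
δ_res = (-9.780 + 1000) × 0.969589 − 1000 = 960.106 − 1000 = -39.89 per mil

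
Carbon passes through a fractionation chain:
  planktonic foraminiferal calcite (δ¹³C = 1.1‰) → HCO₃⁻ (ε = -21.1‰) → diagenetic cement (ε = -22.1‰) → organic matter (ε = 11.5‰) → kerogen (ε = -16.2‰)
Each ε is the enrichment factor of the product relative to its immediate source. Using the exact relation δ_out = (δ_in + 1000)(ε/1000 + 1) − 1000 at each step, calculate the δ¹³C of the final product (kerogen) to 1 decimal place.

step 1: δ = (1.10 + 1000)·(-21.1/1000 + 1) − 1000 = -20.02‰
step 2: δ = (-20.02 + 1000)·(-22.1/1000 + 1) − 1000 = -41.68‰
step 3: δ = (-41.68 + 1000)·(11.5/1000 + 1) − 1000 = -30.66‰
step 4: δ = (-30.66 + 1000)·(-16.2/1000 + 1) − 1000 = -46.36‰

-46.4‰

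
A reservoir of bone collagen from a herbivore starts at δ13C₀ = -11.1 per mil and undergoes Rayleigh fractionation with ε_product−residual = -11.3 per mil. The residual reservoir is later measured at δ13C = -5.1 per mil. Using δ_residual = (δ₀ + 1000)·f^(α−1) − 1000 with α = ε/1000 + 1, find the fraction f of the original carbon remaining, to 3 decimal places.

α − 1 = ε/1000 = -0.0113
(δ_res + 1000)/(δ₀ + 1000) = (-5.1 + 1000)/(-11.1 + 1000) = 994.9/988.9 = 1.006067
f = 1.006067^(1/-0.0113) = exp(ln(1.006067)/-0.0113) = exp(0.00605/-0.0113)
f = exp(-0.5353) = 0.5855

0.585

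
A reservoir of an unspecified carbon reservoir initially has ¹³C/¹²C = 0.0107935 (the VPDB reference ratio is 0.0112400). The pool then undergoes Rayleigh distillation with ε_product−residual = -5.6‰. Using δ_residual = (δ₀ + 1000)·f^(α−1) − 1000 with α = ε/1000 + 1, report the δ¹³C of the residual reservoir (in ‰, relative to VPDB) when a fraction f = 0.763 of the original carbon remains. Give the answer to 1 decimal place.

δ₀ = (0.0107935/0.0112400 − 1)×1000 = (0.960276 − 1)×1000 = -39.724‰
α − 1 = ε/1000 = -0.0056
f^(α−1) = 0.763^(-0.0056) = 1.001516
δ_res = (-39.724 + 1000) × 1.001516 − 1000 = 961.732 − 1000 = -38.27‰

-38.3‰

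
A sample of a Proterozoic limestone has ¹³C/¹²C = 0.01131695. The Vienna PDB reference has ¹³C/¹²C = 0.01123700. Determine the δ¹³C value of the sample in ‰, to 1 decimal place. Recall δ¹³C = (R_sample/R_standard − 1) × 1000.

δ¹³C = (R_sample / R_standard − 1) × 1000
R_sample / R_standard = 0.01131695 / 0.01123700 = 1.007115
δ¹³C = (1.007115 − 1) × 1000 = 7.11‰

7.1‰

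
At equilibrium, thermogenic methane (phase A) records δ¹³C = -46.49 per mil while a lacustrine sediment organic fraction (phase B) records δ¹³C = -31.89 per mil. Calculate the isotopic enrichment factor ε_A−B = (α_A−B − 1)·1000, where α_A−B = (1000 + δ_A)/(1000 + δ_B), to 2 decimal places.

α_A−B = (1000 + -46.49) / (1000 + -31.89) = 953.51 / 968.11 = 0.984919
ε_A−B = (0.984919 − 1) × 1000 = -15.081 per mil
(The approximation ε ≈ δ_A − δ_B would give -14.60 per mil.)

-15.08 per mil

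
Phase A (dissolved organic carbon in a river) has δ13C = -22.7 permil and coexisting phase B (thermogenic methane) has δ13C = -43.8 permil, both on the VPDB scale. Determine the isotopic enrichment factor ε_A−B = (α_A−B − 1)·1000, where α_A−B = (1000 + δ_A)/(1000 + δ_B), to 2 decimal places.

α_A−B = (1000 + -22.7) / (1000 + -43.8) = 977.3 / 956.2 = 1.022067
ε_A−B = (1.022067 − 1) × 1000 = 22.067 permil
(The approximation ε ≈ δ_A − δ_B would give 21.1 permil.)

22.07 permil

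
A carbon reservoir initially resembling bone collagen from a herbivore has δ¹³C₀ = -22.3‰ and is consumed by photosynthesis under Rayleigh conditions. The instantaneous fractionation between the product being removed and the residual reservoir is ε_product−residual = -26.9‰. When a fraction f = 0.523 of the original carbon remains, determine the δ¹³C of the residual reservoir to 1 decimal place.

-5.1‰

Rayleigh residual: δ_res = (δ₀ + 1000)·f^(α−1) − 1000
α = ε/1000 + 1 = 0.97310, so α − 1 = -0.02690
f^(α−1) = 0.523^(-0.02690) = 1.017589
δ_res = (-22.3 + 1000) × 1.017589 − 1000 = 994.897 − 1000 = -5.10‰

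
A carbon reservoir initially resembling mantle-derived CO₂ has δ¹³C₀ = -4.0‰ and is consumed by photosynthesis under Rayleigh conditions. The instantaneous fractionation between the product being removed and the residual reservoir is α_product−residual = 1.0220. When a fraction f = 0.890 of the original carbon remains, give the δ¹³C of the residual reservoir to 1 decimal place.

-6.6‰

Rayleigh residual: δ_res = (δ₀ + 1000)·f^(α−1) − 1000
α − 1 = 0.02200
f^(α−1) = 0.890^(0.02200) = 0.997440
δ_res = (-4.0 + 1000) × 0.997440 − 1000 = 993.450 − 1000 = -6.55‰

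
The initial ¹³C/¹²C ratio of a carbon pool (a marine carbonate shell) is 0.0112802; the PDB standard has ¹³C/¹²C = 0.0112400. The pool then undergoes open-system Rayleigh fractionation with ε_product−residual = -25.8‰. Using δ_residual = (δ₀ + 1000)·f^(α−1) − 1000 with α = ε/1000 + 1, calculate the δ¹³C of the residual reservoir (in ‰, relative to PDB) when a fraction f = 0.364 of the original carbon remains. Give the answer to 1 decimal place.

δ₀ = (0.0112802/0.0112400 − 1)×1000 = (1.003577 − 1)×1000 = 3.577‰
α − 1 = ε/1000 = -0.0258
f^(α−1) = 0.364^(-0.0258) = 1.026416
δ_res = (3.577 + 1000) × 1.026416 − 1000 = 1030.087 − 1000 = 30.09‰

30.1‰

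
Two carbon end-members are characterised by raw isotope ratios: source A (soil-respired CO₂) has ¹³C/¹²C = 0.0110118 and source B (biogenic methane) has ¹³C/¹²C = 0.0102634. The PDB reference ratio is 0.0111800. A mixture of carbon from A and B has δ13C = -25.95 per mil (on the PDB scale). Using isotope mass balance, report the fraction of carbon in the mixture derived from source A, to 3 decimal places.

δ_A = (0.0110118/0.0111800 − 1)×1000 = (0.984955 − 1)×1000 = -15.045 per mil
δ_B = (0.0102634/0.0111800 − 1)×1000 = (0.918014 − 1)×1000 = -81.986 per mil
f_A = (δ_mix − δ_B)/(δ_A − δ_B) = (-25.95 − (-81.986))/(-15.045 − (-81.986))
f_A = 56.036 / 66.941 = 0.8371

0.837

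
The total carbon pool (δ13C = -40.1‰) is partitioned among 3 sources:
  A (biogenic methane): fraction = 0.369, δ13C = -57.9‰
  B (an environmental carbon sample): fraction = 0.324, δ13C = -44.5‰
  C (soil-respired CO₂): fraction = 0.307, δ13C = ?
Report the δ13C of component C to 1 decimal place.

Isotope mass balance: δ_bulk = Σ fᵢ·δᵢ.
-40.1 = 0.369×(-57.9) + 0.324×(-44.5) + 0.307×δ_C
0.307·δ_C = -40.1 − (-35.783) = -4.317
δ_C = -4.317 / 0.307 = -14.06‰

-14.1‰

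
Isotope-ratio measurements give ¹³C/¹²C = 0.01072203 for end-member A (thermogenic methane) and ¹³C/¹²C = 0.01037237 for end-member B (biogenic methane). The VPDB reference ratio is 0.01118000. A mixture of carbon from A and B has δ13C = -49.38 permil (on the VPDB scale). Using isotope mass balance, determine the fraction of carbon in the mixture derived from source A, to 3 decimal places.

δ_A = (0.01072203/0.01118000 − 1)×1000 = (0.959037 − 1)×1000 = -40.963 permil
δ_B = (0.01037237/0.01118000 − 1)×1000 = (0.927761 − 1)×1000 = -72.239 permil
f_A = (δ_mix − δ_B)/(δ_A − δ_B) = (-49.38 − (-72.239))/(-40.963 − (-72.239))
f_A = 22.859 / 31.275 = 0.7309

0.731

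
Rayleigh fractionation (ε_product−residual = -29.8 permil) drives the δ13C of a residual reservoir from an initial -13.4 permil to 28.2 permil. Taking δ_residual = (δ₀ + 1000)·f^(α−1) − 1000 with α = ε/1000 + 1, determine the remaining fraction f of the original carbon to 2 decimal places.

α − 1 = ε/1000 = -0.0298
(δ_res + 1000)/(δ₀ + 1000) = (28.2 + 1000)/(-13.4 + 1000) = 1028.2/986.6 = 1.042165
f = 1.042165^(1/-0.0298) = exp(ln(1.042165)/-0.0298) = exp(0.04130/-0.0298)
f = exp(-1.3859) = 0.2501

0.25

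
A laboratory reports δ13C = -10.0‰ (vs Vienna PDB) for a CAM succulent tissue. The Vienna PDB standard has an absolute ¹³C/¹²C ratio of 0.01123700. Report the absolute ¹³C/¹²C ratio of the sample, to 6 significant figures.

R_sample = R_standard × (δ13C/1000 + 1)
R_sample = 0.01123700 × (-10.0/1000 + 1) = 0.01123700 × 0.990000
R_sample = 0.0111246

0.0111246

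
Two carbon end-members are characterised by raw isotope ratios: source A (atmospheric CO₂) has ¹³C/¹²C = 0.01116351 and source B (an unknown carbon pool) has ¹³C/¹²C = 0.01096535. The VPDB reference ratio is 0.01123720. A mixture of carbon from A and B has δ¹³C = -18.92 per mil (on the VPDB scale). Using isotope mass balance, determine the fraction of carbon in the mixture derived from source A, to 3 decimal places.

0.299

δ_A = (0.01116351/0.01123720 − 1)×1000 = (0.993442 − 1)×1000 = -6.558 per mil
δ_B = (0.01096535/0.01123720 − 1)×1000 = (0.975808 − 1)×1000 = -24.192 per mil
f_A = (δ_mix − δ_B)/(δ_A − δ_B) = (-18.92 − (-24.192))/(-6.558 − (-24.192))
f_A = 5.272 / 17.634 = 0.2990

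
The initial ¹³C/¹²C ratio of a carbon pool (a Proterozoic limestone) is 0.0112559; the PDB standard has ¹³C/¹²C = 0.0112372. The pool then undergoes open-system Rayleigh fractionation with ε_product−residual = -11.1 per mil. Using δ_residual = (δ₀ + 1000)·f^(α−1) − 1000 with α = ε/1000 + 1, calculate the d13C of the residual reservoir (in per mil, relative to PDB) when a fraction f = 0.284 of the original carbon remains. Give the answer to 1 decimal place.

δ₀ = (0.0112559/0.0112372 − 1)×1000 = (1.001664 − 1)×1000 = 1.664 per mil
α − 1 = ε/1000 = -0.0111
f^(α−1) = 0.284^(-0.0111) = 1.014071
δ_res = (1.664 + 1000) × 1.014071 − 1000 = 1015.758 − 1000 = 15.76 per mil

15.8 per mil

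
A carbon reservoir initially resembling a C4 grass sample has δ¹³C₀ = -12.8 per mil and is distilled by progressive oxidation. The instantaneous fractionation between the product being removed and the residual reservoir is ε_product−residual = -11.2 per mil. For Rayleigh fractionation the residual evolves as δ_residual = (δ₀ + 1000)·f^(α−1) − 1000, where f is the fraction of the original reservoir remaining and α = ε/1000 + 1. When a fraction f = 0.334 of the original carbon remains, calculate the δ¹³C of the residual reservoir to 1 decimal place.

-0.6 per mil

Rayleigh residual: δ_res = (δ₀ + 1000)·f^(α−1) − 1000
α = ε/1000 + 1 = 0.98880, so α − 1 = -0.01120
f^(α−1) = 0.334^(-0.01120) = 1.012358
δ_res = (-12.8 + 1000) × 1.012358 − 1000 = 999.400 − 1000 = -0.60 per mil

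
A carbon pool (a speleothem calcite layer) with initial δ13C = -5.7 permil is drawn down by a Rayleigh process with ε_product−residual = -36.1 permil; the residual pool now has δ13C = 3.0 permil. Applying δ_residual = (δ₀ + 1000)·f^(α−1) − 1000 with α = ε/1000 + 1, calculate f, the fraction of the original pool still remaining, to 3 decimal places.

0.786

α − 1 = ε/1000 = -0.0361
(δ_res + 1000)/(δ₀ + 1000) = (3.0 + 1000)/(-5.7 + 1000) = 1003.0/994.3 = 1.008750
f = 1.008750^(1/-0.0361) = exp(ln(1.008750)/-0.0361) = exp(0.00871/-0.0361)
f = exp(-0.2413) = 0.7856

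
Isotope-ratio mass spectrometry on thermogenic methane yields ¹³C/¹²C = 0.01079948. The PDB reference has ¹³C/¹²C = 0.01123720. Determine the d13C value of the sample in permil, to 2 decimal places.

d13C = (R_sample / R_standard − 1) × 1000
R_sample / R_standard = 0.01079948 / 0.01123720 = 0.961047
d13C = (0.961047 − 1) × 1000 = -38.953 permil

-38.95 permil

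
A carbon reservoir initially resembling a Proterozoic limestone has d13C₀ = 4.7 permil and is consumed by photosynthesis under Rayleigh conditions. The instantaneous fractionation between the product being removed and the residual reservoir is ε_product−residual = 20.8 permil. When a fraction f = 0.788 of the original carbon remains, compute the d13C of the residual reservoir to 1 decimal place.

-0.3 permil

Rayleigh residual: δ_res = (δ₀ + 1000)·f^(α−1) − 1000
α = ε/1000 + 1 = 1.02080, so α − 1 = 0.02080
f^(α−1) = 0.788^(0.02080) = 0.995057
δ_res = (4.7 + 1000) × 0.995057 − 1000 = 999.733 − 1000 = -0.27 permil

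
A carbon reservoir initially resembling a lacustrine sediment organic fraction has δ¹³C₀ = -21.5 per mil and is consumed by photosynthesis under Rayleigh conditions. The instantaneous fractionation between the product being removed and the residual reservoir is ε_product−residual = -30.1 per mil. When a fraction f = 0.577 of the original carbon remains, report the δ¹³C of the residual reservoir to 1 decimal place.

Rayleigh residual: δ_res = (δ₀ + 1000)·f^(α−1) − 1000
α = ε/1000 + 1 = 0.96990, so α − 1 = -0.03010
f^(α−1) = 0.577^(-0.03010) = 1.016690
δ_res = (-21.5 + 1000) × 1.016690 − 1000 = 994.831 − 1000 = -5.17 per mil

-5.2 per mil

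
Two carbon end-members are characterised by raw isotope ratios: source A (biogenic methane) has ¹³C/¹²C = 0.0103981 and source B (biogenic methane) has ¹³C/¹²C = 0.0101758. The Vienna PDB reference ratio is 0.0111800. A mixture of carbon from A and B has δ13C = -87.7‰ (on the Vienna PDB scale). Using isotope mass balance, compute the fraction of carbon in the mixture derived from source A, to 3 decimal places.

δ_A = (0.0103981/0.0111800 − 1)×1000 = (0.930063 − 1)×1000 = -69.937‰
δ_B = (0.0101758/0.0111800 − 1)×1000 = (0.910179 − 1)×1000 = -89.821‰
f_A = (δ_mix − δ_B)/(δ_A − δ_B) = (-87.7 − (-89.821))/(-69.937 − (-89.821))
f_A = 2.121 / 19.884 = 0.1067

0.107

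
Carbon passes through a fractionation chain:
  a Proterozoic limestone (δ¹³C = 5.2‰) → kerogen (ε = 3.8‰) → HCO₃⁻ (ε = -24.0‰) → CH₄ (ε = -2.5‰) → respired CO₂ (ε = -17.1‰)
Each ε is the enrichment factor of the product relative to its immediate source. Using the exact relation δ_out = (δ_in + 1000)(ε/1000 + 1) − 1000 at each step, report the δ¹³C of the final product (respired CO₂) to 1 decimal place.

step 1: δ = (5.20 + 1000)·(3.8/1000 + 1) − 1000 = 9.02‰
step 2: δ = (9.02 + 1000)·(-24.0/1000 + 1) − 1000 = -15.20‰
step 3: δ = (-15.20 + 1000)·(-2.5/1000 + 1) − 1000 = -17.66‰
step 4: δ = (-17.66 + 1000)·(-17.1/1000 + 1) − 1000 = -34.46‰

-34.5‰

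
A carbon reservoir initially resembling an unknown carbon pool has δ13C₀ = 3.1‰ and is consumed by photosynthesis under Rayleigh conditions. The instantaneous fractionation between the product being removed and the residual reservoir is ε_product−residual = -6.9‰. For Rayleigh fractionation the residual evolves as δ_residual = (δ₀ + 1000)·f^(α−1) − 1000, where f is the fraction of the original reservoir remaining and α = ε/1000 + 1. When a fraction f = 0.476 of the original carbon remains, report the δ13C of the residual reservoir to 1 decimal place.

8.3‰

Rayleigh residual: δ_res = (δ₀ + 1000)·f^(α−1) − 1000
α = ε/1000 + 1 = 0.99310, so α − 1 = -0.00690
f^(α−1) = 0.476^(-0.00690) = 1.005135
δ_res = (3.1 + 1000) × 1.005135 − 1000 = 1008.251 − 1000 = 8.25‰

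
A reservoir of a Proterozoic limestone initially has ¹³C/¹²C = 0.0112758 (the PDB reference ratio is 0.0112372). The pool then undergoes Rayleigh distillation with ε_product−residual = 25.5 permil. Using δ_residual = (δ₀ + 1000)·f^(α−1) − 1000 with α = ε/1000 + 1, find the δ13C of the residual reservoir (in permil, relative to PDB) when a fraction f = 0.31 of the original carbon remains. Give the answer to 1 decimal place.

δ₀ = (0.0112758/0.0112372 − 1)×1000 = (1.003435 − 1)×1000 = 3.435 permil
α − 1 = ε/1000 = 0.0255
f^(α−1) = 0.31^(0.0255) = 0.970576
δ_res = (3.435 + 1000) × 0.970576 − 1000 = 973.910 − 1000 = -26.09 permil

-26.1 permil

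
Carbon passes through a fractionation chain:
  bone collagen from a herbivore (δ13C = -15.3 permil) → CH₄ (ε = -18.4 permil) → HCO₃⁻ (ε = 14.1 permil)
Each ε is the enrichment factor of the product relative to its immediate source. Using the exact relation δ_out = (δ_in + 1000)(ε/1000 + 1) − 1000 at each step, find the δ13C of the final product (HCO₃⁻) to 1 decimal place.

-19.8 permil

step 1: δ = (-15.30 + 1000)·(-18.4/1000 + 1) − 1000 = -33.42 permil
step 2: δ = (-33.42 + 1000)·(14.1/1000 + 1) − 1000 = -19.79 permil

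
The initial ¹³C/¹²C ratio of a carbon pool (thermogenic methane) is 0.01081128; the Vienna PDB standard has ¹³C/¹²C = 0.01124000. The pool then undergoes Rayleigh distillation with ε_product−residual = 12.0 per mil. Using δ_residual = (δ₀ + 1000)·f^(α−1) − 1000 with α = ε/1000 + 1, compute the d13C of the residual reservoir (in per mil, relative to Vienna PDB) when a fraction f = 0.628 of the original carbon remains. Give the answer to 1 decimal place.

-43.5 per mil

δ₀ = (0.01081128/0.01124000 − 1)×1000 = (0.961858 − 1)×1000 = -38.142 per mil
α − 1 = ε/1000 = 0.0120
f^(α−1) = 0.628^(0.0120) = 0.994433
δ_res = (-38.142 + 1000) × 0.994433 − 1000 = 956.503 − 1000 = -43.50 per mil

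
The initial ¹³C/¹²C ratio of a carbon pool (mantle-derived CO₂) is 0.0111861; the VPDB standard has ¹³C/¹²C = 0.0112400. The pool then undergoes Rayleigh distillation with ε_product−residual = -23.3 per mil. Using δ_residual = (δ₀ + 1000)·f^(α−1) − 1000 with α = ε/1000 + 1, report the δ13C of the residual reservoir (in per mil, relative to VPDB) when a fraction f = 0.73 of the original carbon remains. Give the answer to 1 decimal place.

δ₀ = (0.0111861/0.0112400 − 1)×1000 = (0.995205 − 1)×1000 = -4.795 per mil
α − 1 = ε/1000 = -0.0233
f^(α−1) = 0.73^(-0.0233) = 1.007360
δ_res = (-4.795 + 1000) × 1.007360 − 1000 = 1002.529 − 1000 = 2.53 per mil

2.5 per mil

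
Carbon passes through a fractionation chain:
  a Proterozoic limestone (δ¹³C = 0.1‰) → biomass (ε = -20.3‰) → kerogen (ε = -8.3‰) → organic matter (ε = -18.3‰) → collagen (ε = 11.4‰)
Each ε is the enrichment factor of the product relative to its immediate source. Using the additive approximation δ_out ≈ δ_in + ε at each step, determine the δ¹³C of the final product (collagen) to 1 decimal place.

step 1: δ ≈ 0.1 + (-20.3) = -20.2‰
step 2: δ ≈ -20.2 + (-8.3) = -28.5‰
step 3: δ ≈ -28.5 + (-18.3) = -46.8‰
step 4: δ ≈ -46.8 + (11.4) = -35.4‰

-35.4‰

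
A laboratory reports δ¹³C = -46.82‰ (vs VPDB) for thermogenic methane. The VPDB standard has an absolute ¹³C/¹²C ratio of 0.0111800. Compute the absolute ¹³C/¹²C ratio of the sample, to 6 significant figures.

0.0106566

R_sample = R_standard × (δ¹³C/1000 + 1)
R_sample = 0.0111800 × (-46.82/1000 + 1) = 0.0111800 × 0.953180
R_sample = 0.0106566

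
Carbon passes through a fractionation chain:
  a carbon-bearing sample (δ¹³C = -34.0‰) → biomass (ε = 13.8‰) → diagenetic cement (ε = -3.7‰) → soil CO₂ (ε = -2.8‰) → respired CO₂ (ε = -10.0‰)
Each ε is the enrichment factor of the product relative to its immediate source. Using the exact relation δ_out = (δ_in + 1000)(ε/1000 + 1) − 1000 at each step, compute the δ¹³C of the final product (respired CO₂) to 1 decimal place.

step 1: δ = (-34.00 + 1000)·(13.8/1000 + 1) − 1000 = -20.67‰
step 2: δ = (-20.67 + 1000)·(-3.7/1000 + 1) − 1000 = -24.29‰
step 3: δ = (-24.29 + 1000)·(-2.8/1000 + 1) − 1000 = -27.02‰
step 4: δ = (-27.02 + 1000)·(-10.0/1000 + 1) − 1000 = -36.75‰

-36.8‰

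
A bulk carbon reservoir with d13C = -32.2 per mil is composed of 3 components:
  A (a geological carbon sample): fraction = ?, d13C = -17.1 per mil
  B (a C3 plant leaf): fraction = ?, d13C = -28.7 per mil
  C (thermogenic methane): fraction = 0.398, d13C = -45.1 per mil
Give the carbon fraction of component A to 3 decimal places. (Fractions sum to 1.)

0.261

Let f_A and f_B be the unknown fractions; fractions sum to 1 so f_A + f_B = 0.602.
Mass balance: Σ fᵢ·δᵢ = δ_bulk ⇒ f_A·(-17.1) + f_B·(-28.7) = -32.2 − (-17.950) = -14.250
Substitute f_B = 0.602 − f_A:
f_A·(-17.1 − -28.7) = -14.250 − 0.602×(-28.7) = 3.027
f_A = 3.027 / 11.6 = 0.2610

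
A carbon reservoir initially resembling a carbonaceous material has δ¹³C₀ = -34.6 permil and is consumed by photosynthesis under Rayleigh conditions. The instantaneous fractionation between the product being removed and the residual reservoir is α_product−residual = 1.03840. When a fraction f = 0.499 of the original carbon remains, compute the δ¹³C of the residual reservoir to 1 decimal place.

Rayleigh residual: δ_res = (δ₀ + 1000)·f^(α−1) − 1000
α − 1 = 0.03840
f^(α−1) = 0.499^(0.03840) = 0.973659
δ_res = (-34.6 + 1000) × 0.973659 − 1000 = 939.971 − 1000 = -60.03 permil

-60.0 permil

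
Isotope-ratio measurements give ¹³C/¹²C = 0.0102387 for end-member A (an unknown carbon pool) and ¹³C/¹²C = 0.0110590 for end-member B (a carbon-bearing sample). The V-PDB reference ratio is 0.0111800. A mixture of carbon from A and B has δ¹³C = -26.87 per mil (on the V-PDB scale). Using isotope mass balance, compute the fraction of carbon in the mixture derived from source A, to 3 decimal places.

0.219

δ_A = (0.0102387/0.0111800 − 1)×1000 = (0.915805 − 1)×1000 = -84.195 per mil
δ_B = (0.0110590/0.0111800 − 1)×1000 = (0.989177 − 1)×1000 = -10.823 per mil
f_A = (δ_mix − δ_B)/(δ_A − δ_B) = (-26.87 − (-10.823))/(-84.195 − (-10.823))
f_A = -16.047 / -73.372 = 0.2187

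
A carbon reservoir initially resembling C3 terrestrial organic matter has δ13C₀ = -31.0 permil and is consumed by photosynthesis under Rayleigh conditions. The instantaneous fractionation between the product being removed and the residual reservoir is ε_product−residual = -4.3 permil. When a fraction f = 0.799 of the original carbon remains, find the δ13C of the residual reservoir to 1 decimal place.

-30.1 permil

Rayleigh residual: δ_res = (δ₀ + 1000)·f^(α−1) − 1000
α = ε/1000 + 1 = 0.99570, so α − 1 = -0.00430
f^(α−1) = 0.799^(-0.00430) = 1.000965
δ_res = (-31.0 + 1000) × 1.000965 − 1000 = 969.935 − 1000 = -30.06 permil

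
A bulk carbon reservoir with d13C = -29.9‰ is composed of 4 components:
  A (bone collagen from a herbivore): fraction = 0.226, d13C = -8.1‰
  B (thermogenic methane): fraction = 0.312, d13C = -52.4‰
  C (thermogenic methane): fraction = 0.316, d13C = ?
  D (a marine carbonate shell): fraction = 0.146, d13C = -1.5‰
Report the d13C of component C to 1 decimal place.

-36.4‰

Isotope mass balance: δ_bulk = Σ fᵢ·δᵢ.
-29.9 = 0.226×(-8.1) + 0.312×(-52.4) + 0.316×δ_C + 0.146×(-1.5)
0.316·δ_C = -29.9 − (-18.398) = -11.502
δ_C = -11.502 / 0.316 = -36.40‰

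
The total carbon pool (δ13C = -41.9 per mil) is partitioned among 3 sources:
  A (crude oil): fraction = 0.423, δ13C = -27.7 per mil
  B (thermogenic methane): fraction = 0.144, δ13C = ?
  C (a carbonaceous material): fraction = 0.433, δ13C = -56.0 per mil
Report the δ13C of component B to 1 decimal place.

Isotope mass balance: δ_bulk = Σ fᵢ·δᵢ.
-41.9 = 0.423×(-27.7) + 0.144×δ_B + 0.433×(-56.0)
0.144·δ_B = -41.9 − (-35.965) = -5.935
δ_B = -5.935 / 0.144 = -41.21 per mil

-41.2 per mil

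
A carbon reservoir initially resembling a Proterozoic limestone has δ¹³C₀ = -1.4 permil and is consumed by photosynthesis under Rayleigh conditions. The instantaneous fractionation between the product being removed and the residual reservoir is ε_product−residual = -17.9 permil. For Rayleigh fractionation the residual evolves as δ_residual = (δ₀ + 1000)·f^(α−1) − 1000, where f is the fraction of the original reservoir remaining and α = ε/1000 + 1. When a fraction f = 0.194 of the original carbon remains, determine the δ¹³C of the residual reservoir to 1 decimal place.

Rayleigh residual: δ_res = (δ₀ + 1000)·f^(α−1) − 1000
α = ε/1000 + 1 = 0.98210, so α − 1 = -0.01790
f^(α−1) = 0.194^(-0.01790) = 1.029789
δ_res = (-1.4 + 1000) × 1.029789 − 1000 = 1028.348 − 1000 = 28.35 permil

28.3 permil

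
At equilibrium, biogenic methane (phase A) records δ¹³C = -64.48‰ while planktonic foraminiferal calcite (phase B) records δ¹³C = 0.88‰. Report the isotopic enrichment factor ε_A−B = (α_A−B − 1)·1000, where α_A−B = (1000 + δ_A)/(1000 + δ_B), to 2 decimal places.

-65.30‰

α_A−B = (1000 + -64.48) / (1000 + 0.88) = 935.52 / 1000.88 = 0.934697
ε_A−B = (0.934697 − 1) × 1000 = -65.303‰
(The approximation ε ≈ δ_A − δ_B would give -65.36‰.)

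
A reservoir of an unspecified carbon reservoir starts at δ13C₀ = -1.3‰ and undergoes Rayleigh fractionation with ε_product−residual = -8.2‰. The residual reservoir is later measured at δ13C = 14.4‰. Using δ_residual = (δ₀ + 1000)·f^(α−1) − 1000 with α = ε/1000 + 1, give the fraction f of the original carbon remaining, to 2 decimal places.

0.15

α − 1 = ε/1000 = -0.0082
(δ_res + 1000)/(δ₀ + 1000) = (14.4 + 1000)/(-1.3 + 1000) = 1014.4/998.7 = 1.015720
f = 1.015720^(1/-0.0082) = exp(ln(1.015720)/-0.0082) = exp(0.01560/-0.0082)
f = exp(-1.9022) = 0.1492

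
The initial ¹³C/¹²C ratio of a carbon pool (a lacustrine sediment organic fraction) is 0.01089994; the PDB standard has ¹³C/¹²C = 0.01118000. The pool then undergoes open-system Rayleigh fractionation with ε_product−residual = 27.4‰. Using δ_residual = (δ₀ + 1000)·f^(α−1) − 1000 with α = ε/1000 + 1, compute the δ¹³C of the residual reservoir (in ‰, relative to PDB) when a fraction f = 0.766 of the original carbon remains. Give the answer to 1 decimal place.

-32.1‰

δ₀ = (0.01089994/0.01118000 − 1)×1000 = (0.974950 − 1)×1000 = -25.050‰
α − 1 = ε/1000 = 0.0274
f^(α−1) = 0.766^(0.0274) = 0.992723
δ_res = (-25.050 + 1000) × 0.992723 − 1000 = 967.855 − 1000 = -32.15‰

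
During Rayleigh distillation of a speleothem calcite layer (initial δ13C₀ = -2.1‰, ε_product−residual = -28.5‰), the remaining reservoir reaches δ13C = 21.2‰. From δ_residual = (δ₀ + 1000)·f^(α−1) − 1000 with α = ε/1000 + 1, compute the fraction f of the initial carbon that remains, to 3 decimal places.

0.445

α − 1 = ε/1000 = -0.0285
(δ_res + 1000)/(δ₀ + 1000) = (21.2 + 1000)/(-2.1 + 1000) = 1021.2/997.9 = 1.023349
f = 1.023349^(1/-0.0285) = exp(ln(1.023349)/-0.0285) = exp(0.02308/-0.0285)
f = exp(-0.8098) = 0.4449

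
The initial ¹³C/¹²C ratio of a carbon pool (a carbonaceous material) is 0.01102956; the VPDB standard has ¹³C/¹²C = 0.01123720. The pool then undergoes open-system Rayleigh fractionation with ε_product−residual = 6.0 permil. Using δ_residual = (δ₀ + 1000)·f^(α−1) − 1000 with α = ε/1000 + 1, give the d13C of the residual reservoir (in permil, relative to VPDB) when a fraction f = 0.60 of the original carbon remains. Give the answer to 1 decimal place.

δ₀ = (0.01102956/0.01123720 − 1)×1000 = (0.981522 − 1)×1000 = -18.478 permil
α − 1 = ε/1000 = 0.0060
f^(α−1) = 0.60^(0.0060) = 0.996940
δ_res = (-18.478 + 1000) × 0.996940 − 1000 = 978.518 − 1000 = -21.48 permil

-21.5 permil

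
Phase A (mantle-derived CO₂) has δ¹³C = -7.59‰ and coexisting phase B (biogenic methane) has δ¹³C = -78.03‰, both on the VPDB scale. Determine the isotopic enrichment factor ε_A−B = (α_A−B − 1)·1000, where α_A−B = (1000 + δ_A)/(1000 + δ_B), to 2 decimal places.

76.40‰

α_A−B = (1000 + -7.59) / (1000 + -78.03) = 992.41 / 921.97 = 1.076402
ε_A−B = (1.076402 − 1) × 1000 = 76.402‰
(The approximation ε ≈ δ_A − δ_B would give 70.44‰.)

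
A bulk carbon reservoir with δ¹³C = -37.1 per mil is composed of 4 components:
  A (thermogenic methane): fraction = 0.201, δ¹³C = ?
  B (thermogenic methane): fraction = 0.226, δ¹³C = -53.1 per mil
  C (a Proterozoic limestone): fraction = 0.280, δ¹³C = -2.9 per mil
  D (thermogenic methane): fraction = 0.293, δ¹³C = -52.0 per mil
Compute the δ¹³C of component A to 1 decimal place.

-45.0 per mil

Isotope mass balance: δ_bulk = Σ fᵢ·δᵢ.
-37.1 = 0.201×δ_A + 0.226×(-53.1) + 0.280×(-2.9) + 0.293×(-52.0)
0.201·δ_A = -37.1 − (-28.049) = -9.051
δ_A = -9.051 / 0.201 = -45.03 per mil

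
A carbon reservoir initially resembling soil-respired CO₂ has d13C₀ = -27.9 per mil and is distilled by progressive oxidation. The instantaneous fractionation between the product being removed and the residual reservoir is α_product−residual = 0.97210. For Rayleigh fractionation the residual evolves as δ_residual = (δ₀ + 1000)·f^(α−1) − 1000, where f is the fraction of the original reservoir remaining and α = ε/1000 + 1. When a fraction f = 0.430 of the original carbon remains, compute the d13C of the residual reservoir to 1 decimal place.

-4.7 per mil

Rayleigh residual: δ_res = (δ₀ + 1000)·f^(α−1) − 1000
α − 1 = -0.02790
f^(α−1) = 0.430^(-0.02790) = 1.023826
δ_res = (-27.9 + 1000) × 1.023826 − 1000 = 995.261 − 1000 = -4.74 per mil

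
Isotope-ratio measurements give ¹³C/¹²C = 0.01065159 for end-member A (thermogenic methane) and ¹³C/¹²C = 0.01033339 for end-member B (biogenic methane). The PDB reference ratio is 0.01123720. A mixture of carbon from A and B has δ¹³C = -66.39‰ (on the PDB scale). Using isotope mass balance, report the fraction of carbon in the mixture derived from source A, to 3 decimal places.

δ_A = (0.01065159/0.01123720 − 1)×1000 = (0.947886 − 1)×1000 = -52.114‰
δ_B = (0.01033339/0.01123720 − 1)×1000 = (0.919570 − 1)×1000 = -80.430‰
f_A = (δ_mix − δ_B)/(δ_A − δ_B) = (-66.39 − (-80.430))/(-52.114 − (-80.430))
f_A = 14.040 / 28.317 = 0.4958

0.496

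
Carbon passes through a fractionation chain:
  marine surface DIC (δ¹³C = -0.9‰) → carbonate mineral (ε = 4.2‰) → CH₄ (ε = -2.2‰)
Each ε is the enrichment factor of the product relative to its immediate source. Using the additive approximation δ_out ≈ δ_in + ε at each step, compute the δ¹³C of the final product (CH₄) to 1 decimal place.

1.1‰

step 1: δ ≈ -0.9 + (4.2) = 3.3‰
step 2: δ ≈ 3.3 + (-2.2) = 1.1‰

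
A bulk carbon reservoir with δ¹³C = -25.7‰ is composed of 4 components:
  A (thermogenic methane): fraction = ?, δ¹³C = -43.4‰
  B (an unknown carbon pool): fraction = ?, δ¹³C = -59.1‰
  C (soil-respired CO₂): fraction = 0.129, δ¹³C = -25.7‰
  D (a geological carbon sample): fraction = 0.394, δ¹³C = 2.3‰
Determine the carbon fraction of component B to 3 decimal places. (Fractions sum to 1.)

0.165

Let f_B and f_A be the unknown fractions; fractions sum to 1 so f_B + f_A = 0.477.
Mass balance: Σ fᵢ·δᵢ = δ_bulk ⇒ f_B·(-59.1) + f_A·(-43.4) = -25.7 − (-2.409) = -23.291
Substitute f_A = 0.477 − f_B:
f_B·(-59.1 − -43.4) = -23.291 − 0.477×(-43.4) = -2.589
f_B = -2.589 / -15.7 = 0.1649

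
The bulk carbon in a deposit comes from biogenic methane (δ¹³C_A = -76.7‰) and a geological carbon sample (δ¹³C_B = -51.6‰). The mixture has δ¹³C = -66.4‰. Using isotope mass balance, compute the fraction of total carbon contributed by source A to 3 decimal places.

δ_mix = f_A·δ_A + (1 − f_A)·δ_B  ⇒  f_A = (δ_mix − δ_B)/(δ_A − δ_B)
f_A = (-66.4 − (-51.6)) / (-76.7 − (-51.6))
f_A = -14.8 / -25.1 = 0.5896

0.590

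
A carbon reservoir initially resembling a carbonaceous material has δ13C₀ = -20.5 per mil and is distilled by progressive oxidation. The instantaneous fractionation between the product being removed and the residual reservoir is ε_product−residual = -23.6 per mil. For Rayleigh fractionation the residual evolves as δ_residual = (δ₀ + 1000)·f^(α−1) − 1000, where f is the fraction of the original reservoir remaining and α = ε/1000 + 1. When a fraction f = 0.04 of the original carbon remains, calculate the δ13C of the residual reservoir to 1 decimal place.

Rayleigh residual: δ_res = (δ₀ + 1000)·f^(α−1) − 1000
α = ε/1000 + 1 = 0.97640, so α − 1 = -0.02360
f^(α−1) = 0.04^(-0.02360) = 1.078925
δ_res = (-20.5 + 1000) × 1.078925 − 1000 = 1056.807 − 1000 = 56.81 per mil

56.8 per mil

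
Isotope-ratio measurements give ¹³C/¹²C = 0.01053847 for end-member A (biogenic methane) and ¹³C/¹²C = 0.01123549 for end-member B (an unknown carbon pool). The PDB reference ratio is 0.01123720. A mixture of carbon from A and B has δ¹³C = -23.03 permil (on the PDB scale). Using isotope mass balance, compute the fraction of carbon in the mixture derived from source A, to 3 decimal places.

δ_A = (0.01053847/0.01123720 − 1)×1000 = (0.937820 − 1)×1000 = -62.180 permil
δ_B = (0.01123549/0.01123720 − 1)×1000 = (0.999848 − 1)×1000 = -0.152 permil
f_A = (δ_mix − δ_B)/(δ_A − δ_B) = (-23.03 − (-0.152))/(-62.180 − (-0.152))
f_A = -22.878 / -62.028 = 0.3688

0.369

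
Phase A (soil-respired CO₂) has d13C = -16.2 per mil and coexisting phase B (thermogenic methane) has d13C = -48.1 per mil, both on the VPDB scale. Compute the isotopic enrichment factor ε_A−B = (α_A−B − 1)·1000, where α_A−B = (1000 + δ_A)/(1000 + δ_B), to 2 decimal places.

α_A−B = (1000 + -16.2) / (1000 + -48.1) = 983.8 / 951.9 = 1.033512
ε_A−B = (1.033512 − 1) × 1000 = 33.512 per mil
(The approximation ε ≈ δ_A − δ_B would give 31.9 per mil.)

33.51 per mil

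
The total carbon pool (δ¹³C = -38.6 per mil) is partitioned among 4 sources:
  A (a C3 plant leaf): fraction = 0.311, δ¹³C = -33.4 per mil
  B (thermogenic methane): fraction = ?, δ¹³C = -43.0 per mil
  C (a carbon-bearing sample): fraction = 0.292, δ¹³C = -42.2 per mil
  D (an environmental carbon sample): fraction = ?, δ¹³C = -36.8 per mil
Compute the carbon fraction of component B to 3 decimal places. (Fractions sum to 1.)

Let f_B and f_D be the unknown fractions; fractions sum to 1 so f_B + f_D = 0.397.
Mass balance: Σ fᵢ·δᵢ = δ_bulk ⇒ f_B·(-43.0) + f_D·(-36.8) = -38.6 − (-22.710) = -15.890
Substitute f_D = 0.397 − f_B:
f_B·(-43.0 − -36.8) = -15.890 − 0.397×(-36.8) = -1.281
f_B = -1.281 / -6.2 = 0.2065

0.207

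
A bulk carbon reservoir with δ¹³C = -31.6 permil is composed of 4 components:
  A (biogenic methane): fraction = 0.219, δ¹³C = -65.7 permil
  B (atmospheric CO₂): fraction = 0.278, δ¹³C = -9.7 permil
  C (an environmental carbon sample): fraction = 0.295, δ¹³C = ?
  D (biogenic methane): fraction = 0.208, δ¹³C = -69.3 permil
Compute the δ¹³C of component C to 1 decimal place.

Isotope mass balance: δ_bulk = Σ fᵢ·δᵢ.
-31.6 = 0.219×(-65.7) + 0.278×(-9.7) + 0.295×δ_C + 0.208×(-69.3)
0.295·δ_C = -31.6 − (-31.499) = -0.101
δ_C = -0.101 / 0.295 = -0.34 permil

-0.3 permil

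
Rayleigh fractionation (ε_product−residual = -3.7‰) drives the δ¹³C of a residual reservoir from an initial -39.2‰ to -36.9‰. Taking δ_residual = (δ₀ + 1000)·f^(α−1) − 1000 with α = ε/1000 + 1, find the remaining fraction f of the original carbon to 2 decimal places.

α − 1 = ε/1000 = -0.0037
(δ_res + 1000)/(δ₀ + 1000) = (-36.9 + 1000)/(-39.2 + 1000) = 963.1/960.8 = 1.002394
f = 1.002394^(1/-0.0037) = exp(ln(1.002394)/-0.0037) = exp(0.00239/-0.0037)
f = exp(-0.6462) = 0.5240

0.52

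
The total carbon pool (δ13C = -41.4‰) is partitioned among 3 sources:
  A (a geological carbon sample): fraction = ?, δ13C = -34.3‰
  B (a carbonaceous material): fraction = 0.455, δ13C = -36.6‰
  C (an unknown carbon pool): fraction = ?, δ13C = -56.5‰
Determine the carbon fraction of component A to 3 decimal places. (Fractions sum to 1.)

0.272

Let f_A and f_C be the unknown fractions; fractions sum to 1 so f_A + f_C = 0.545.
Mass balance: Σ fᵢ·δᵢ = δ_bulk ⇒ f_A·(-34.3) + f_C·(-56.5) = -41.4 − (-16.653) = -24.747
Substitute f_C = 0.545 − f_A:
f_A·(-34.3 − -56.5) = -24.747 − 0.545×(-56.5) = 6.046
f_A = 6.046 / 22.2 = 0.2723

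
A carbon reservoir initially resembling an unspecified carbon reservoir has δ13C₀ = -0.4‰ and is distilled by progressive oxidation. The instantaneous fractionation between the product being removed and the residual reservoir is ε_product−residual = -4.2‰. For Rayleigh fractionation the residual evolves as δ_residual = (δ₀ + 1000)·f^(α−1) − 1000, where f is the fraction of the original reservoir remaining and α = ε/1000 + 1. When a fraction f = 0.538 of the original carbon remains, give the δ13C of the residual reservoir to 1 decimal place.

2.2‰

Rayleigh residual: δ_res = (δ₀ + 1000)·f^(α−1) − 1000
α = ε/1000 + 1 = 0.99580, so α − 1 = -0.00420
f^(α−1) = 0.538^(-0.00420) = 1.002607
δ_res = (-0.4 + 1000) × 1.002607 − 1000 = 1002.206 − 1000 = 2.21‰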